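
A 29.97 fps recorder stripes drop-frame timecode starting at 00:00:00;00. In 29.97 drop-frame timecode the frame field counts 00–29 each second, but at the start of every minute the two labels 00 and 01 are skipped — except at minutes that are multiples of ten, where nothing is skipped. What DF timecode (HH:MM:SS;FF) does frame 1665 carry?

Each 10-minute DF block holds 10 × 60 × 30 − 9 × 2 = 17982 frames. 1665 ÷ 17982 → 0 full blocks, remainder 1665.
Within the partial block the first minute is 1800 frames and each further minute 1798, so 0 further minute boundaries passed. Total skipped labels = 18 × 0 + 2 × 0 = 0.
Non-drop label index = 1665 + 0 = 1665; at 30 labels/s that is 00:00:55:15, i.e. DF 00:00:55;15.

00:00:55;15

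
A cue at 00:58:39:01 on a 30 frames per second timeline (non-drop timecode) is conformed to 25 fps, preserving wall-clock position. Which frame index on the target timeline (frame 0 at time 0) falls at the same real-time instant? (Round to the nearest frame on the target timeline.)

Source frame index: (0×3600 + 58×60 + 39) × 30 + 1 = 105571.
Real time: 105571 / (30) = 105571/30 s.
Target frame: (105571/30) × (25) = 527855/6 ≈ 87975.833 → 87976.

frame 87976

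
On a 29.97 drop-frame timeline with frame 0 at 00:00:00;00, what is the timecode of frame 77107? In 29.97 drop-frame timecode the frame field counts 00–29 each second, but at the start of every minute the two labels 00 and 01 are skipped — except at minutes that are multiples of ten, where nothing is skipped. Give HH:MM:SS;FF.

00:42:52;23

Ten DF minutes hold 17982 frames, so frame 77107 lies in block 4 (frames 71928–89909) with 5179 frames into that block.
The block's first minute is 1800 frames and the rest 1798 each; 5179 frames reaches minute 2, so 4 × 18 + 2 × 2 = 76 labels have been skipped so far.
Adding those back, label number 77107 + 76 = 77183 at 30 labels/s is 2572 s + 23 f = 0 h 42 min 52 s frame 23, i.e. 00:42:52;23.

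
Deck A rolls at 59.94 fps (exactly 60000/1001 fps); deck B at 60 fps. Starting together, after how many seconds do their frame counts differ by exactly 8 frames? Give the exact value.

The gap grows by |60 − 60000/1001| = 60/1001 frames per second.
Time for a 8-frame gap: 8 ÷ (60/1001) = 2002/15 s.

2002/15 seconds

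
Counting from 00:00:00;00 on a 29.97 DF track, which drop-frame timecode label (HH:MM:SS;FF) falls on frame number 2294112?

21:15:46;28

Ten DF minutes hold 17982 frames, so frame 2294112 lies in block 127 (frames 2283714–2301695) with 10398 frames into that block.
The block's first minute is 1800 frames and the rest 1798 each; 10398 frames reaches minute 5, so 127 × 18 + 5 × 2 = 2296 labels have been skipped so far.
Adding those back, label number 2294112 + 2296 = 2296408 at 30 labels/s is 76546 s + 28 f = 21 h 15 min 46 s frame 28, i.e. 21:15:46;28.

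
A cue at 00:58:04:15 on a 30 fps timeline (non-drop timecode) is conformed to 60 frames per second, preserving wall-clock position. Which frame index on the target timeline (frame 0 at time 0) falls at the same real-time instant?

frame 209070

Source frame index: (0×3600 + 58×60 + 4) × 30 + 15 = 104535.
Real time: 104535 / (30) = 6969/2 s.
Target frame: (6969/2) × (60) = 209070.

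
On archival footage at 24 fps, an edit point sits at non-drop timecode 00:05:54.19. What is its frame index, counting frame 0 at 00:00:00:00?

Total seconds to the label: (0 × 3600 + 5 × 60 + 54) = 354.
Frame index = 354 × 24 + 19 = 8515.

frame 8515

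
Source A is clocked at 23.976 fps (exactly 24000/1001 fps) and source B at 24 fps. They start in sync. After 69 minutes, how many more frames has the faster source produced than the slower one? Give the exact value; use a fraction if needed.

99360/1001 frames

69 min = 4140 s.
A emits 24000/1001 × 4140 = 99360000/1001 frames; B emits 24 × 4140 = 99360.
Difference = 99360/1001 frames (≈ 99.2607); B is ahead of A.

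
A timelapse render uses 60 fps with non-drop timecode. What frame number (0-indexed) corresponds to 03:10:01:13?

frame 684073

Total seconds to the label: (3 × 3600 + 10 × 60 + 1) = 11401.
Frame index = 11401 × 60 + 13 = 684073.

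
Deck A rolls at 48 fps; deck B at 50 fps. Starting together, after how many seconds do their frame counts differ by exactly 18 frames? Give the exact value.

9 seconds

The gap grows by |50 − 48| = 2 frames per second.
Time for a 18-frame gap: 18 ÷ (2) = 9 s.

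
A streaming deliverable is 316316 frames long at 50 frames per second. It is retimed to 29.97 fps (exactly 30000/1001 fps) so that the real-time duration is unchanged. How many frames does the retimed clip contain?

189600 frames

Target frames = source frames × (target rate / source rate) = 316316 × (30000/1001)/(50) = 316316 × 600/1001 = 189600.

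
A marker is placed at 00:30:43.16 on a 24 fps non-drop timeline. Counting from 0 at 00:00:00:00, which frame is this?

frame 44248

Total seconds to the label: (0 × 3600 + 30 × 60 + 43) = 1843.
Frame index = 1843 × 24 + 16 = 44248.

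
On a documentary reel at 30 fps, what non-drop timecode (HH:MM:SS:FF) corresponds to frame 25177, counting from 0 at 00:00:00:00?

00:13:59:07

25177 ÷ 30 = 839 full seconds, remainder 7 frames.
839 s = 0 h 13 min 59 s.
Timecode: 00:13:59:07.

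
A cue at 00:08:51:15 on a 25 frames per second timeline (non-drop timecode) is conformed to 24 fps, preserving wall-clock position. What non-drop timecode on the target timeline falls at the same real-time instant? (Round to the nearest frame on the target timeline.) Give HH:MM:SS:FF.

00:08:51:14

Source frame index: (0×3600 + 8×60 + 51) × 25 + 15 = 13290.
Real time: 13290 / (25) = 2658/5 s.
Target frame: (2658/5) × (24) = 63792/5 ≈ 12758.400 → 12758.
At 24 labels/s: frame 12758 → 00:08:51:14.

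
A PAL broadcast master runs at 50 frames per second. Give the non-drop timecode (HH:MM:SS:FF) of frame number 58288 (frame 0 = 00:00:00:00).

58288 ÷ 50 = 1165 full seconds, remainder 38 frames.
1165 s = 0 h 19 min 25 s.
Timecode: 00:19:25:38.

00:19:25:38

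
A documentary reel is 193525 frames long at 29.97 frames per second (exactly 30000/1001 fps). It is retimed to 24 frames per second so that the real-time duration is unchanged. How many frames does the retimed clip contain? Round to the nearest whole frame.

154975 frames

Frames at target rate = 193525 × (24) / (30000/1001) = 7748741/50 ≈ 154974.820.
Nearest whole frame: 154975.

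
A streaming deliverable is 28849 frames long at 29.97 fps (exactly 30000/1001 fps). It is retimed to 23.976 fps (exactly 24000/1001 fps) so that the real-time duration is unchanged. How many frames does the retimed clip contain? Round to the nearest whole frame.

Frames at target rate = 28849 × (24000/1001) / (30000/1001) = 115396/5 ≈ 23079.200.
Nearest whole frame: 23079.

23079 frames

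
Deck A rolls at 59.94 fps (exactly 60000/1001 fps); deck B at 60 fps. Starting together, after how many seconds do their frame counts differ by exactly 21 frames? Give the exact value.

The gap grows by |60 − 60000/1001| = 60/1001 frames per second.
Time for a 21-frame gap: 21 ÷ (60/1001) = 350.35 s.

350.35 seconds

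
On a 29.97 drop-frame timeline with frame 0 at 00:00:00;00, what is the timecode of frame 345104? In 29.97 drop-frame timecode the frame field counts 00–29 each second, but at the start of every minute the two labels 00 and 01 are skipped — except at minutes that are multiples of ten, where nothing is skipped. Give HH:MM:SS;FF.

03:11:54;28

Ten DF minutes hold 17982 frames, so frame 345104 lies in block 19 (frames 341658–359639) with 3446 frames into that block.
The block's first minute is 1800 frames and the rest 1798 each; 3446 frames reaches minute 1, so 19 × 18 + 1 × 2 = 344 labels have been skipped so far.
Adding those back, label number 345104 + 344 = 345448 at 30 labels/s is 11514 s + 28 f = 3 h 11 min 54 s frame 28, i.e. 03:11:54;28.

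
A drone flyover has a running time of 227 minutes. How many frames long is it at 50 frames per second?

227 min = 13620 s.
Frames = 13620 × 50 = 681000.

681000 frames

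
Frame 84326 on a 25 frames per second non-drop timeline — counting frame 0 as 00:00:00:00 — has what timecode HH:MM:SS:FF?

00:56:13:01

84326 ÷ 25 = 3373 full seconds, remainder 1 frame.
3373 s = 0 h 56 min 13 s.
Timecode: 00:56:13:01.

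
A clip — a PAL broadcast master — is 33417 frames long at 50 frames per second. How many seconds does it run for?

Running time = 33417 / (50) = 668.34 s.

668.34 seconds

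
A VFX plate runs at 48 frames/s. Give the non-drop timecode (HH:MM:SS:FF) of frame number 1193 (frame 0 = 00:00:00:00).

00:00:24:41

1193 ÷ 48 = 24 full seconds, remainder 41 frames.
24 s = 0 h 0 min 24 s.
Timecode: 00:00:24:41.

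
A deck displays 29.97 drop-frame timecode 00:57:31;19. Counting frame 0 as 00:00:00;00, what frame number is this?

103445

Complete 10-minute blocks: 5, each 17982 frames → 89910.
Remaining 7 whole minutes in the current block: 1800 + 6 × 1798 = 12588 frames.
Within the current minute: 31 × 30 + 19 − 2 = 947 (labels ;00/;01 skipped at this minute). Total = 89910 + 12588 + 947 = 103445.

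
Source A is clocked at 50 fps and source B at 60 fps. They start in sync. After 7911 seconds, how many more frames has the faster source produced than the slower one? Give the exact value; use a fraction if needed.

79110 frames

A emits 50 × 7911 = 395550 frames; B emits 60 × 7911 = 474660.
Difference = 79110 frames; B is ahead of A.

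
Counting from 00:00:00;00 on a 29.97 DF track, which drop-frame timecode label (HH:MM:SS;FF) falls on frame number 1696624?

15:43:30;22

Each 10-minute DF block holds 10 × 60 × 30 − 9 × 2 = 17982 frames. 1696624 ÷ 17982 → 94 full blocks, remainder 6316.
Within the partial block the first minute is 1800 frames and each further minute 1798, so 3 further minute boundaries passed. Total skipped labels = 18 × 94 + 2 × 3 = 1698.
Non-drop label index = 1696624 + 1698 = 1698322; at 30 labels/s that is 15:43:30:22, i.e. DF 15:43:30;22.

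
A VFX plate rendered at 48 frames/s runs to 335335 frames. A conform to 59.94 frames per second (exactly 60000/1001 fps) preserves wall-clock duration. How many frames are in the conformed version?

Target frames = source frames × (target rate / source rate) = 335335 × (60000/1001)/(48) = 335335 × 1250/1001 = 418750.

418750 frames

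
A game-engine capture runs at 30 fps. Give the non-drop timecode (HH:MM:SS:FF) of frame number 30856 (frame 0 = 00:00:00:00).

00:17:08:16

30856 ÷ 30 = 1028 full seconds, remainder 16 frames.
1028 s = 0 h 17 min 8 s.
Timecode: 00:17:08:16.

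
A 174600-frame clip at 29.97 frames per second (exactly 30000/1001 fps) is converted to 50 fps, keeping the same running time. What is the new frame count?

Target frames = source frames × (target rate / source rate) = 174600 × (50)/(30000/1001) = 174600 × 1001/600 = 291291.

291291 frames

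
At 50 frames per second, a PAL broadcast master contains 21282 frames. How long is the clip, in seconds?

425.64 seconds

Running time = 21282 / (50) = 425.64 s.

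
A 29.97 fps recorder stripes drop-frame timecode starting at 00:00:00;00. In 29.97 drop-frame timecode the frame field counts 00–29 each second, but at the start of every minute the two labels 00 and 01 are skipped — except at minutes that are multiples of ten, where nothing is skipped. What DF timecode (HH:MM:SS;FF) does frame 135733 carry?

01:15:28;29

Ten DF minutes hold 17982 frames, so frame 135733 lies in block 7 (frames 125874–143855) with 9859 frames into that block.
The block's first minute is 1800 frames and the rest 1798 each; 9859 frames reaches minute 5, so 7 × 18 + 5 × 2 = 136 labels have been skipped so far.
Adding those back, label number 135733 + 136 = 135869 at 30 labels/s is 4528 s + 29 f = 1 h 15 min 28 s frame 29, i.e. 01:15:28;29.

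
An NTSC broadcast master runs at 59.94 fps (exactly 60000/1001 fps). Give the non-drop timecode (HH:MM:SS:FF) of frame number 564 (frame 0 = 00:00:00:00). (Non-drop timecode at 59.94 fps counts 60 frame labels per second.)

00:00:09:24

564 ÷ 60 = 9 full seconds, remainder 24 frames.
9 s = 0 h 0 min 9 s.
Timecode: 00:00:09:24.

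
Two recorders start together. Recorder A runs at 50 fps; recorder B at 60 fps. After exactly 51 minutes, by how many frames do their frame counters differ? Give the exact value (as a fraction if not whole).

30600 frames

51 min = 3060 s.
A emits 50 × 3060 = 153000 frames; B emits 60 × 3060 = 183600.
Difference = 30600 frames; B is ahead of A.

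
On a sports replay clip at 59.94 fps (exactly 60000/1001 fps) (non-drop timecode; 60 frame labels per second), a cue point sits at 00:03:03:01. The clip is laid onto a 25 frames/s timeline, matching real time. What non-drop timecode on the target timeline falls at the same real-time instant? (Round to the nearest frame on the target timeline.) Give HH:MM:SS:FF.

00:03:03:05

Source frame index: (0×3600 + 3×60 + 3) × 60 + 1 = 10981.
Real time: 10981 / (60000/1001) = 10991981/60000 s.
Target frame: (10991981/60000) × (25) = 10991981/2400 ≈ 4579.992 → 4580.
At 25 labels/s: frame 4580 → 00:03:03:05.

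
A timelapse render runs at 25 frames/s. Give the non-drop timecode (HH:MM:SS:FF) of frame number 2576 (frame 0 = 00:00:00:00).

2576 ÷ 25 = 103 full seconds, remainder 1 frame.
103 s = 0 h 1 min 43 s.
Timecode: 00:01:43:01.

00:01:43:01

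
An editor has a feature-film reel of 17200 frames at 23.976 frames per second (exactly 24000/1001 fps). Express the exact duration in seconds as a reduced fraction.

43043/60 seconds

Running time = 17200 ÷ (24000/1001) = 17200 × 1001/24000 = 43043/60 s.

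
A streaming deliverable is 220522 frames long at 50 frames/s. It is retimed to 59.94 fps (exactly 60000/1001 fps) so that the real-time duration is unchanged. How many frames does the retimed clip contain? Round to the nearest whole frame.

264362 frames

Frames at target rate = 220522 × (60000/1001) / (50) = 264626400/1001 ≈ 264362.038.
Nearest whole frame: 264362.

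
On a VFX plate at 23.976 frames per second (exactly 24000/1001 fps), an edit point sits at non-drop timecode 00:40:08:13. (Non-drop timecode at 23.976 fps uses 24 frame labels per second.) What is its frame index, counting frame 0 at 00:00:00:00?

Total seconds to the label: (0 × 3600 + 40 × 60 + 8) = 2408.
Frame index = 2408 × 24 + 13 = 57805.

57805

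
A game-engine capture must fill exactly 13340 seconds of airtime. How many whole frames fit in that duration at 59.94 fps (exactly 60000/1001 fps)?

Frames = 13340 × 60000/1001 = 800400000/1001 ≈ 799600.3996.
Complete frames: 799600.

799600 frames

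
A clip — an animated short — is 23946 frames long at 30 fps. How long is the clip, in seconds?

798.2 seconds

Running time = 23946 / (30) = 798.2 s.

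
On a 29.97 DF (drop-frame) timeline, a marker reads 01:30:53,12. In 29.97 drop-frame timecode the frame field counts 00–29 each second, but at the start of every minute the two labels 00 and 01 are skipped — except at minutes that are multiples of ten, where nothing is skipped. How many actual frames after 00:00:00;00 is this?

163440

As if non-drop at 30 labels/s: (1 × 3600 + 30 × 60 + 53) × 30 + 12 = 163602.
Minute boundaries passed: 90; those not divisible by 10: 90 − 9 = 81; dropped labels = 2 × 81 = 162.
Actual frame index = 163602 − 162 = 163440.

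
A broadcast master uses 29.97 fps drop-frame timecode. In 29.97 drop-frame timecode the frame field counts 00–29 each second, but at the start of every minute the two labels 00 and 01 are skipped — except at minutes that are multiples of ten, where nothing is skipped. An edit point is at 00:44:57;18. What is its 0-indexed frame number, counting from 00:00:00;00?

Complete 10-minute blocks: 4, each 17982 frames → 71928.
Remaining 4 whole minutes in the current block: 1800 + 3 × 1798 = 7194 frames.
Within the current minute: 57 × 30 + 18 − 2 = 1726 (labels ;00/;01 skipped at this minute). Total = 71928 + 7194 + 1726 = 80848.

80848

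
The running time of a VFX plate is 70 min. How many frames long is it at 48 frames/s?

201600 frames

70 min = 4200 s.
Frames = 4200 × 48 = 201600.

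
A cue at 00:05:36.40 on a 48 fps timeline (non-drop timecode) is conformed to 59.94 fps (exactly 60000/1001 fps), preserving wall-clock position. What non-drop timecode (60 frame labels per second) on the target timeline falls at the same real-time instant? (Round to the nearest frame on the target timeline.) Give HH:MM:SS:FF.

Source frame index: (0×3600 + 5×60 + 36) × 48 + 40 = 16168.
Real time: 16168 / (48) = 2021/6 s.
Target frame: (2021/6) × (60000/1001) = 20210000/1001 ≈ 20189.810 → 20190.
At 60 labels/s: frame 20190 → 00:05:36:30.

00:05:36:30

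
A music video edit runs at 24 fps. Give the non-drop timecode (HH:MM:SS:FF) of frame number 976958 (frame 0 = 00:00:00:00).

11:18:26:14

976958 ÷ 24 = 40706 full seconds, remainder 14 frames.
40706 s = 11 h 18 min 26 s.
Timecode: 11:18:26:14.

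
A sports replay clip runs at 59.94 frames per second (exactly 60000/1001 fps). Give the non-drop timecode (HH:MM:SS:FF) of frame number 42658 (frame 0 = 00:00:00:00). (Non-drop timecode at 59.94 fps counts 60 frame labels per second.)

00:11:50:58

42658 ÷ 60 = 710 full seconds, remainder 58 frames.
710 s = 0 h 11 min 50 s.
Timecode: 00:11:50:58.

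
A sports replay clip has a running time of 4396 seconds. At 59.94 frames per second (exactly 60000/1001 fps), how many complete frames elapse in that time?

263496 frames

Frames = 4396 × 60000/1001 = 37680000/143 ≈ 263496.5035.
Complete frames: 263496.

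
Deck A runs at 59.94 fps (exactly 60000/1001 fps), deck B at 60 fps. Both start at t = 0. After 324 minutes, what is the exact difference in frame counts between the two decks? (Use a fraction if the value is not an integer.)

324 min = 19440 s.
A emits 60000/1001 × 19440 = 1166400000/1001 frames; B emits 60 × 19440 = 1166400.
Difference = 1166400/1001 frames (≈ 1165.2348); B is ahead of A.

1166400/1001 frames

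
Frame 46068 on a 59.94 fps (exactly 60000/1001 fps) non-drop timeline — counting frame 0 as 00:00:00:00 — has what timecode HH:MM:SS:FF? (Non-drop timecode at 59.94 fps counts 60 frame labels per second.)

00:12:47:48

46068 ÷ 60 = 767 full seconds, remainder 48 frames.
767 s = 0 h 12 min 47 s.
Timecode: 00:12:47:48.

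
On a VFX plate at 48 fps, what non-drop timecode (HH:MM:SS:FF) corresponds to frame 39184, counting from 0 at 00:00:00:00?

00:13:36:16

39184 ÷ 48 = 816 full seconds, remainder 16 frames.
816 s = 0 h 13 min 36 s.
Timecode: 00:13:36:16.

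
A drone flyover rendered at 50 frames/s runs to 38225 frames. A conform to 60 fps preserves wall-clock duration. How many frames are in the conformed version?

45870 frames

Target frames = source frames × (target rate / source rate) = 38225 × (60)/(50) = 38225 × 6/5 = 45870.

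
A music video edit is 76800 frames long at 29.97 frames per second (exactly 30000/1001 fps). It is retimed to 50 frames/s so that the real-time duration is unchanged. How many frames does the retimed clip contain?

Target frames = source frames × (target rate / source rate) = 76800 × (50)/(30000/1001) = 76800 × 1001/600 = 128128.

128128 frames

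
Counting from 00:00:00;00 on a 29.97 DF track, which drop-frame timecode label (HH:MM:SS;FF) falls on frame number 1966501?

Each 10-minute DF block holds 10 × 60 × 30 − 9 × 2 = 17982 frames. 1966501 ÷ 17982 → 109 full blocks, remainder 6463.
Within the partial block the first minute is 1800 frames and each further minute 1798, so 3 further minute boundaries passed. Total skipped labels = 18 × 109 + 2 × 3 = 1968.
Non-drop label index = 1966501 + 1968 = 1968469; at 30 labels/s that is 18:13:35:19, i.e. DF 18:13:35;19.

18:13:35;19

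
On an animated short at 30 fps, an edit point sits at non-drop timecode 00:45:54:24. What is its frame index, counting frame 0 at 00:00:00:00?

Total seconds to the label: (0 × 3600 + 45 × 60 + 54) = 2754.
Frame index = 2754 × 30 + 24 = 82644.

frame 82644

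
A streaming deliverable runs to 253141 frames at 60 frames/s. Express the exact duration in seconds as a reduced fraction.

Running time = 253141 ÷ (60) = 253141 × 1/60 = 253141/60 s.

253141/60 seconds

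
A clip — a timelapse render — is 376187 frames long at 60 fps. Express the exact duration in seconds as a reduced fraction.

376187/60 seconds

Running time = 376187 ÷ (60) = 376187 × 1/60 = 376187/60 s.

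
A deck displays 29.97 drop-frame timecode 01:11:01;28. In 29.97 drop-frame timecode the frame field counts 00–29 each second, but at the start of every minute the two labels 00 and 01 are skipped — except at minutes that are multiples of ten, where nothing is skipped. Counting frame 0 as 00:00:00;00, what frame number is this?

127730

As if non-drop at 30 labels/s: (1 × 3600 + 11 × 60 + 1) × 30 + 28 = 127858.
Minute boundaries passed: 71; those not divisible by 10: 71 − 7 = 64; dropped labels = 2 × 64 = 128.
Actual frame index = 127858 − 128 = 127730.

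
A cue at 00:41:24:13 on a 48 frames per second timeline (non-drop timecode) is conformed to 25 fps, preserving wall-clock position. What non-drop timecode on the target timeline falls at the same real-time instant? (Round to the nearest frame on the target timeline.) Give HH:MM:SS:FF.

Source frame index: (0×3600 + 41×60 + 24) × 48 + 13 = 119245.
Real time: 119245 / (48) = 119245/48 s.
Target frame: (119245/48) × (25) = 2981125/48 ≈ 62106.771 → 62107.
At 25 labels/s: frame 62107 → 00:41:24:07.

00:41:24:07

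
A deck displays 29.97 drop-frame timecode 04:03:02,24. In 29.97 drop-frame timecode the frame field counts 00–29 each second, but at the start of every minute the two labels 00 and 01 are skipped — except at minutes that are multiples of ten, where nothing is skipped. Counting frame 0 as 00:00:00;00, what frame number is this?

437046

As if non-drop at 30 labels/s: (4 × 3600 + 3 × 60 + 2) × 30 + 24 = 437484.
Minute boundaries passed: 243; those not divisible by 10: 243 − 24 = 219; dropped labels = 2 × 219 = 438.
Actual frame index = 437484 − 438 = 437046.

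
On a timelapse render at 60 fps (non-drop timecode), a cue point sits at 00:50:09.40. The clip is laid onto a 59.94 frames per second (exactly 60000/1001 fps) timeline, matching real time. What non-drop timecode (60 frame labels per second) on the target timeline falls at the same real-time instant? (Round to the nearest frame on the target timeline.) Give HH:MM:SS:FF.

00:50:06:40

Source frame index: (0×3600 + 50×60 + 9) × 60 + 40 = 180580.
Real time: 180580 / (60) = 9029/3 s.
Target frame: (9029/3) × (60000/1001) = 180580000/1001 ≈ 180399.600 → 180400.
At 60 labels/s: frame 180400 → 00:50:06:40.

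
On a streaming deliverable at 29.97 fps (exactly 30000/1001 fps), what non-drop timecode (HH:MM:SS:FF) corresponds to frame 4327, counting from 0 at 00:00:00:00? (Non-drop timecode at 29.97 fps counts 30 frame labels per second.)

00:02:24:07

4327 ÷ 30 = 144 full seconds, remainder 7 frames.
144 s = 0 h 2 min 24 s.
Timecode: 00:02:24:07.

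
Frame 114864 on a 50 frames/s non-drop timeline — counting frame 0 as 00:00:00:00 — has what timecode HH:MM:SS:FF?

114864 ÷ 50 = 2297 full seconds, remainder 14 frames.
2297 s = 0 h 38 min 17 s.
Timecode: 00:38:17:14.

00:38:17:14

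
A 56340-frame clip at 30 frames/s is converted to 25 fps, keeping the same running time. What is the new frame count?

Frames at target rate = 56340 × (25) / (30) = 46950.

46950 frames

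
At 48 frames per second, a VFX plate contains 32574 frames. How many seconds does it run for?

Running time = 32574 / (48) = 678.625 s.

678.625 seconds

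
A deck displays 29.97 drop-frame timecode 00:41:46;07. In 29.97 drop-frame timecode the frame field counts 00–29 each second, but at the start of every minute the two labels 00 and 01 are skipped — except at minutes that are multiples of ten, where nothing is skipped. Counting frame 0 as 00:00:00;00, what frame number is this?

75113

Complete 10-minute blocks: 4, each 17982 frames → 71928.
Remaining 1 whole minute in the current block: 1800 + 0 × 1798 = 1800 frames.
Within the current minute: 46 × 30 + 7 − 2 = 1385 (labels ;00/;01 skipped at this minute). Total = 71928 + 1800 + 1385 = 75113.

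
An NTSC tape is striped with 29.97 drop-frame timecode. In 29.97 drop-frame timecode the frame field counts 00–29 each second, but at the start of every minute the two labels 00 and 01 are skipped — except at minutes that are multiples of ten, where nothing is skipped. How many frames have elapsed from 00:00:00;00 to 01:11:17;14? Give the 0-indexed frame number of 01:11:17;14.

As if non-drop at 30 labels/s: (1 × 3600 + 11 × 60 + 17) × 30 + 14 = 128324.
Minute boundaries passed: 71; those not divisible by 10: 71 − 7 = 64; dropped labels = 2 × 64 = 128.
Actual frame index = 128324 − 128 = 128196.

128196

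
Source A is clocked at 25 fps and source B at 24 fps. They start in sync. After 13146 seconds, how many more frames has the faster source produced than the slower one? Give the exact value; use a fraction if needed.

A emits 25 × 13146 = 328650 frames; B emits 24 × 13146 = 315504.
Difference = 13146 frames; B is behind A.

13146 frames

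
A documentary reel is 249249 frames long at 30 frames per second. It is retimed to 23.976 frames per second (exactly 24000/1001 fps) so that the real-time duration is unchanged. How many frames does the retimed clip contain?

199200 frames

Target frames = source frames × (target rate / source rate) = 249249 × (24000/1001)/(30) = 249249 × 800/1001 = 199200.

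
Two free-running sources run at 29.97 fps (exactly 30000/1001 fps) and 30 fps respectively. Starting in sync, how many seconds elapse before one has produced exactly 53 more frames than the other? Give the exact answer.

53053/30 seconds

The gap grows by |30 − 30000/1001| = 30/1001 frames per second.
Time for a 53-frame gap: 53 ÷ (30/1001) = 53053/30 s.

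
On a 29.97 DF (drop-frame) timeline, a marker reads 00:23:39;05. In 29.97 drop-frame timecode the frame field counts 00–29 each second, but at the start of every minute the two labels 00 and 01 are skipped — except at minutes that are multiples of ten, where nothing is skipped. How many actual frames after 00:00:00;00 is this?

As if non-drop at 30 labels/s: (0 × 3600 + 23 × 60 + 39) × 30 + 5 = 42575.
Minute boundaries passed: 23; those not divisible by 10: 23 − 2 = 21; dropped labels = 2 × 21 = 42.
Actual frame index = 42575 − 42 = 42533.

42533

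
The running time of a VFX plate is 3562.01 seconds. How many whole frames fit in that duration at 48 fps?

Frames = 3562.01 × 48 = 4274412/25 ≈ 170976.4800.
Complete frames: 170976.

170976 frames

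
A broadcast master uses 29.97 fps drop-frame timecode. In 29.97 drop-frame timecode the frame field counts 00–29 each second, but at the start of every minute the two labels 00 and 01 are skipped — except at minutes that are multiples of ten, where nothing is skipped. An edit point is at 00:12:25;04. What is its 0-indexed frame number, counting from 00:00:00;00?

As if non-drop at 30 labels/s: (0 × 3600 + 12 × 60 + 25) × 30 + 4 = 22354.
Minute boundaries passed: 12; those not divisible by 10: 12 − 1 = 11; dropped labels = 2 × 11 = 22.
Actual frame index = 22354 − 22 = 22332.

22332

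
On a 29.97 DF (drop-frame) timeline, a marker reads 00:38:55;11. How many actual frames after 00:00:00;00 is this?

Complete 10-minute blocks: 3, each 17982 frames → 53946.
Remaining 8 whole minutes in the current block: 1800 + 7 × 1798 = 14386 frames.
Within the current minute: 55 × 30 + 11 − 2 = 1659 (labels ;00/;01 skipped at this minute). Total = 53946 + 14386 + 1659 = 69991.

69991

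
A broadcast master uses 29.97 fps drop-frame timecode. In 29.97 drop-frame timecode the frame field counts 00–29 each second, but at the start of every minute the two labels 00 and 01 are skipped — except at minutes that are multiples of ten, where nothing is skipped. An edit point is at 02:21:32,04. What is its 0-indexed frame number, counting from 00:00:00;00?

254510

Complete 10-minute blocks: 14, each 17982 frames → 251748.
Remaining 1 whole minute in the current block: 1800 + 0 × 1798 = 1800 frames.
Within the current minute: 32 × 30 + 4 − 2 = 962 (labels ;00/;01 skipped at this minute). Total = 251748 + 1800 + 962 = 254510.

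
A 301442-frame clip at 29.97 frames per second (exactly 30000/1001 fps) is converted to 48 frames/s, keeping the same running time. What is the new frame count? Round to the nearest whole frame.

Frames at target rate = 301442 × (48) / (30000/1001) = 301743442/625 ≈ 482789.507.
Nearest whole frame: 482790.

482790 frames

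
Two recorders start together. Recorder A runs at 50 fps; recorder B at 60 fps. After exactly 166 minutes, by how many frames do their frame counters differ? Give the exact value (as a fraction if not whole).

99600 frames

166 min = 9960 s.
A emits 50 × 9960 = 498000 frames; B emits 60 × 9960 = 597600.
Difference = 99600 frames; B is ahead of A.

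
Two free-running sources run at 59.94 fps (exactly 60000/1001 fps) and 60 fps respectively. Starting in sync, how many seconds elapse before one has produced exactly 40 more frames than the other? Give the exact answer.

2002/3 seconds

The gap grows by |60 − 60000/1001| = 60/1001 frames per second.
Time for a 40-frame gap: 40 ÷ (60/1001) = 2002/3 s.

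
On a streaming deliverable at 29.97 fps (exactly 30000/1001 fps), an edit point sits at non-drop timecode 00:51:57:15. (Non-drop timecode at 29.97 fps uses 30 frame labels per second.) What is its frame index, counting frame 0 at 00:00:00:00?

frame 93525

Total seconds to the label: (0 × 3600 + 51 × 60 + 57) = 3117.
Frame index = 3117 × 30 + 15 = 93525.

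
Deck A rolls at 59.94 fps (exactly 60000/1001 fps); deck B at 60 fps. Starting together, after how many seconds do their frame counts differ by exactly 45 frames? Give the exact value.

750.75 seconds

The gap grows by |60 − 60000/1001| = 60/1001 frames per second.
Time for a 45-frame gap: 45 ÷ (60/1001) = 750.75 s.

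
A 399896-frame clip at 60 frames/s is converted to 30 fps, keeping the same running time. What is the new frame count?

199948 frames

Target frames = source frames × (target rate / source rate) = 399896 × (30)/(60) = 399896 × 1/2 = 199948.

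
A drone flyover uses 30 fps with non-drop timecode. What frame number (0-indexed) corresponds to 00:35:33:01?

63991

Total seconds to the label: (0 × 3600 + 35 × 60 + 33) = 2133.
Frame index = 2133 × 30 + 1 = 63991.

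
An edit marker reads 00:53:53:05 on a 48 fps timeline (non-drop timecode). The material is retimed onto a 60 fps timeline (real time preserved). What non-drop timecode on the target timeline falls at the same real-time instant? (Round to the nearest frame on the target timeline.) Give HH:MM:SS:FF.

Source frame index: (0×3600 + 53×60 + 53) × 48 + 5 = 155189.
Real time: 155189 / (48) = 155189/48 s.
Target frame: (155189/48) × (60) = 775945/4 ≈ 193986.250 → 193986.
At 60 labels/s: frame 193986 → 00:53:53:06.

00:53:53:06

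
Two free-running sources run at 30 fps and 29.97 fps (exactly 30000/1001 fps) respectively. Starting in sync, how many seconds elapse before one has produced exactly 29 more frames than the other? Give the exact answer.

The gap grows by |30000/1001 − 30| = 30/1001 frames per second.
Time for a 29-frame gap: 29 ÷ (30/1001) = 29029/30 s.

29029/30 seconds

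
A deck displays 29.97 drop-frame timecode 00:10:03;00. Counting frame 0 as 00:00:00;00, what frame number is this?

Complete 10-minute blocks: 1, each 17982 frames → 17982.
Remaining 0 whole minutes in the current block: 0 frames.
Within the current minute: 3 × 30 + 0 = 90. Total = 17982 + 0 + 90 = 18072.

18072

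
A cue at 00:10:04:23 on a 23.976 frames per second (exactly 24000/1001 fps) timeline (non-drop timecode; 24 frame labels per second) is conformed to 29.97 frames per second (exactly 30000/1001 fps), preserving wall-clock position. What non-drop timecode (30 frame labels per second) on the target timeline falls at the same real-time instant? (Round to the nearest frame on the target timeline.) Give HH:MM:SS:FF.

00:10:04:29

Source frame index: (0×3600 + 10×60 + 4) × 24 + 23 = 14519.
Real time: 14519 / (24000/1001) = 14533519/24000 s.
Target frame: (14533519/24000) × (30000/1001) = 72595/4 ≈ 18148.750 → 18149.
At 30 labels/s: frame 18149 → 00:10:04:29.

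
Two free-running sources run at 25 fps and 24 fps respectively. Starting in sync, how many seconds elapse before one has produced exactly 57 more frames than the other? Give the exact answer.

57 seconds

The gap grows by |24 − 25| = 1 frame per second.
Time for a 57-frame gap: 57 ÷ (1) = 57 s.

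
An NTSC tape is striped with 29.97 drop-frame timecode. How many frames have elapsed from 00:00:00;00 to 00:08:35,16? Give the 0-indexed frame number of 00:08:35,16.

Complete 10-minute blocks: 0, each 17982 frames → 0.
Remaining 8 whole minutes in the current block: 1800 + 7 × 1798 = 14386 frames.
Within the current minute: 35 × 30 + 16 − 2 = 1064 (labels ;00/;01 skipped at this minute). Total = 0 + 14386 + 1064 = 15450.

15450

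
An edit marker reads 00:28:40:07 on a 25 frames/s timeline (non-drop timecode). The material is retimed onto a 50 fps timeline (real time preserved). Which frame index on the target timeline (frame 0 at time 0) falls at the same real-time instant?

Source frame index: (0×3600 + 28×60 + 40) × 25 + 7 = 43007.
Real time: 43007 / (25) = 43007/25 s.
Target frame: (43007/25) × (50) = 86014.

frame 86014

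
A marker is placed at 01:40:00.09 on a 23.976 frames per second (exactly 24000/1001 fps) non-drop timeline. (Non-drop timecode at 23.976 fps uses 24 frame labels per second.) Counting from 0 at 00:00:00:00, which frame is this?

144009

Total seconds to the label: (1 × 3600 + 40 × 60 + 0) = 6000.
Frame index = 6000 × 24 + 9 = 144009.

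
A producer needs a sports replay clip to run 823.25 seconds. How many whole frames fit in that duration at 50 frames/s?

Frames = 823.25 × 50 = 82325/2 ≈ 41162.5000.
Complete frames: 41162.

41162 frames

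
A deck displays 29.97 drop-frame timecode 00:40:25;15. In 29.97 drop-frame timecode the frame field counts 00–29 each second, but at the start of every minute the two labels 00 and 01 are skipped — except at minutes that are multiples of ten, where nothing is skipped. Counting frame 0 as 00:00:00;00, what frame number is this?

As if non-drop at 30 labels/s: (0 × 3600 + 40 × 60 + 25) × 30 + 15 = 72765.
Minute boundaries passed: 40; those not divisible by 10: 40 − 4 = 36; dropped labels = 2 × 36 = 72.
Actual frame index = 72765 − 72 = 72693.

72693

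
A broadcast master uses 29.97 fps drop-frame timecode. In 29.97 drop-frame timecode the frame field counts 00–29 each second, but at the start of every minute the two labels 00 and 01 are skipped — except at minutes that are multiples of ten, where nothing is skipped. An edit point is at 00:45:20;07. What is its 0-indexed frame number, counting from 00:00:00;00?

81525

Complete 10-minute blocks: 4, each 17982 frames → 71928.
Remaining 5 whole minutes in the current block: 1800 + 4 × 1798 = 8992 frames.
Within the current minute: 20 × 30 + 7 − 2 = 605 (labels ;00/;01 skipped at this minute). Total = 71928 + 8992 + 605 = 81525.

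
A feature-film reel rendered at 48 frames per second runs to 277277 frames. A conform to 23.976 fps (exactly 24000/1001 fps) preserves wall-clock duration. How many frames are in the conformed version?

138500 frames

Target frames = source frames × (target rate / source rate) = 277277 × (24000/1001)/(48) = 277277 × 500/1001 = 138500.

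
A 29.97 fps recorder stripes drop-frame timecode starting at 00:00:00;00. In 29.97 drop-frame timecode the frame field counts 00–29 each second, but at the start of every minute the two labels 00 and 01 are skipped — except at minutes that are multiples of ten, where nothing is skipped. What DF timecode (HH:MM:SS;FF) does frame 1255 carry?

Ten DF minutes hold 17982 frames, so frame 1255 lies in block 0 (frames 0–17981) with 1255 frames into that block.
The block's first minute is 1800 frames and the rest 1798 each; 1255 frames reaches minute 0, so 0 × 18 + 0 × 2 = 0 labels have been skipped so far.
Adding those back, label number 1255 + 0 = 1255 at 30 labels/s is 41 s + 25 f = 0 h 0 min 41 s frame 25, i.e. 00:00:41;25.

00:00:41;25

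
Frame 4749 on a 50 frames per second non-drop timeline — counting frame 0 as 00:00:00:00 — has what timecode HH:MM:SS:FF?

4749 ÷ 50 = 94 full seconds, remainder 49 frames.
94 s = 0 h 1 min 34 s.
Timecode: 00:01:34:49.

00:01:34:49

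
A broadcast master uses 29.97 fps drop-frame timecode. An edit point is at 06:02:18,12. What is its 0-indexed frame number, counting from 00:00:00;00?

651500

As if non-drop at 30 labels/s: (6 × 3600 + 2 × 60 + 18) × 30 + 12 = 652152.
Minute boundaries passed: 362; those not divisible by 10: 362 − 36 = 326; dropped labels = 2 × 326 = 652.
Actual frame index = 652152 − 652 = 651500.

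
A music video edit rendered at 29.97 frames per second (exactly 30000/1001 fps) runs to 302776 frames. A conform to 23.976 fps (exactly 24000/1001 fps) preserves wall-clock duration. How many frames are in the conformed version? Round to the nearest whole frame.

242221 frames

Frames at target rate = 302776 × (24000/1001) / (30000/1001) = 1211104/5 ≈ 242220.800.
Nearest whole frame: 242221.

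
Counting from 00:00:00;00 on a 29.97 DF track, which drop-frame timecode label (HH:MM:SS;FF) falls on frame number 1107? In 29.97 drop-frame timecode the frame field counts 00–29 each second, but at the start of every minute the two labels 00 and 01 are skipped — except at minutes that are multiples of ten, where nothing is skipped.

00:00:36;27

Each 10-minute DF block holds 10 × 60 × 30 − 9 × 2 = 17982 frames. 1107 ÷ 17982 → 0 full blocks, remainder 1107.
Within the partial block the first minute is 1800 frames and each further minute 1798, so 0 further minute boundaries passed. Total skipped labels = 18 × 0 + 2 × 0 = 0.
Non-drop label index = 1107 + 0 = 1107; at 30 labels/s that is 00:00:36:27, i.e. DF 00:00:36;27.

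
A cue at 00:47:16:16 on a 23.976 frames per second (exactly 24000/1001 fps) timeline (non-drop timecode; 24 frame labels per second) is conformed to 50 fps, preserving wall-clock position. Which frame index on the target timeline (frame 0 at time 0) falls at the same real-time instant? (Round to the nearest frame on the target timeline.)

Source frame index: (0×3600 + 47×60 + 16) × 24 + 16 = 68080.
Real time: 68080 / (24000/1001) = 851851/300 s.
Target frame: (851851/300) × (50) = 851851/6 ≈ 141975.167 → 141975.

frame 141975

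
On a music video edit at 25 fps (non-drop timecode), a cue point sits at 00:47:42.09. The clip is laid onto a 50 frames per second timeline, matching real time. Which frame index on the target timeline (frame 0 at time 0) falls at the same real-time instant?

frame 143118

Source frame index: (0×3600 + 47×60 + 42) × 25 + 9 = 71559.
Real time: 71559 / (25) = 71559/25 s.
Target frame: (71559/25) × (50) = 143118.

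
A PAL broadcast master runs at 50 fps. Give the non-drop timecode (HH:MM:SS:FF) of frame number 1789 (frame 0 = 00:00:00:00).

00:00:35:39

1789 ÷ 50 = 35 full seconds, remainder 39 frames.
35 s = 0 h 0 min 35 s.
Timecode: 00:00:35:39.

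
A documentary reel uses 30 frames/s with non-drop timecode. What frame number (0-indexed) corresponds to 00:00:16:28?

508

Total seconds to the label: (0 × 3600 + 0 × 60 + 16) = 16.
Frame index = 16 × 30 + 28 = 508.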